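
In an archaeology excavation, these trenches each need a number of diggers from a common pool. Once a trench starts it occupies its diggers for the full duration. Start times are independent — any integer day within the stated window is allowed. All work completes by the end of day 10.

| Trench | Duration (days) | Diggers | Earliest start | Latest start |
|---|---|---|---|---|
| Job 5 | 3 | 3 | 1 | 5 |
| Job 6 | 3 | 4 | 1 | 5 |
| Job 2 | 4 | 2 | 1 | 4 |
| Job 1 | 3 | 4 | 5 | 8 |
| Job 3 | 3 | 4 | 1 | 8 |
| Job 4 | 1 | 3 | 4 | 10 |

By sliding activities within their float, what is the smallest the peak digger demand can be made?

7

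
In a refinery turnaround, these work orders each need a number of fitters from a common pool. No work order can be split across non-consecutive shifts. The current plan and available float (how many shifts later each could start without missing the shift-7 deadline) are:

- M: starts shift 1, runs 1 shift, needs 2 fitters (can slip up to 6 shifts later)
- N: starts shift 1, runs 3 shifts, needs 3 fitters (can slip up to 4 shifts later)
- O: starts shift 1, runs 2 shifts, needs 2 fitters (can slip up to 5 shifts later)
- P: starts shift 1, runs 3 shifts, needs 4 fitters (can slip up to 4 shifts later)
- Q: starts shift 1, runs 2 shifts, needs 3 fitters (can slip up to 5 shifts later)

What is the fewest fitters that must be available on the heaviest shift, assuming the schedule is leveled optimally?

Early-start (M@1, N@1, O@1, P@1, Q@1) gives peak 14: s1:14  s2:12  s3:7  s4:0  s5:0  s6:0  s7:0.
Shift O→4, P→4, Q→2.
Schedule M@1, N@1, O@4, P@4, Q@2: s1:5  s2:6  s3:6  s4:6  s5:6  s6:4  s7:0 — peak 6.

6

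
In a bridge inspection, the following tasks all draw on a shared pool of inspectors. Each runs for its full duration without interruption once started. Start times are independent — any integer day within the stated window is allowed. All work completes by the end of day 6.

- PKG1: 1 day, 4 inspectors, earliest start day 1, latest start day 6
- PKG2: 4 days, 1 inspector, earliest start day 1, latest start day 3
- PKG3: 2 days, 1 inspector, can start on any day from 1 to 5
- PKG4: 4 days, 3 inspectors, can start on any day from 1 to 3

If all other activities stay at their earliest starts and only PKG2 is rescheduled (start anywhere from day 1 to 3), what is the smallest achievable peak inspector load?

PKG2@1: d1:9  d2:5  d3:4  d4:4  d5:0  d6:0 → peak 9
PKG2@2: d1:8  d2:5  d3:4  d4:4  d5:1  d6:0 → peak 8
PKG2@3: d1:8  d2:4  d3:4  d4:4  d5:1  d6:1 → peak 8
Best is PKG2@2, peak 8.

8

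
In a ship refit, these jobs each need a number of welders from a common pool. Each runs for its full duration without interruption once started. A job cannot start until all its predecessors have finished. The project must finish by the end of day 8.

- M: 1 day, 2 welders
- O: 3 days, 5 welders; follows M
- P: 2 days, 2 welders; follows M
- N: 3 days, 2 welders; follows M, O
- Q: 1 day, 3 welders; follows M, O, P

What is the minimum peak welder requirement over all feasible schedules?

Early-start (M@1, O@2, P@2, N@5, Q@5) gives peak 7: d1:2  d2:7  d3:7  d4:5  d5:5  d6:2  d7:2  d8:0.
Shift P→5, Q→7.
Schedule M@1, O@2, P@5, N@5, Q@7: d1:2  d2:5  d3:5  d4:5  d5:4  d6:4  d7:5  d8:0 — peak 5.

5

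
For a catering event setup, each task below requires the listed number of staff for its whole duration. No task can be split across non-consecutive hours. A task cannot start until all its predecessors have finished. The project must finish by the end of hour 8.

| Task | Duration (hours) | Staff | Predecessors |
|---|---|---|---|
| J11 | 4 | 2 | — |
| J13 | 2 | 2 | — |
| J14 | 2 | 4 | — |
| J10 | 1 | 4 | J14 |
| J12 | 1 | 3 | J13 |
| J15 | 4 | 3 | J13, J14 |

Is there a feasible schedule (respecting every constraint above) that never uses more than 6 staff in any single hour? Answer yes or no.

yes

Schedule J11@3, J13@1, J14@1, J10@3, J12@4, J15@5: h1:6  h2:6  h3:6  h4:5  h5:5  h6:5  h7:3  h8:3 — peak 6 ≤ 6.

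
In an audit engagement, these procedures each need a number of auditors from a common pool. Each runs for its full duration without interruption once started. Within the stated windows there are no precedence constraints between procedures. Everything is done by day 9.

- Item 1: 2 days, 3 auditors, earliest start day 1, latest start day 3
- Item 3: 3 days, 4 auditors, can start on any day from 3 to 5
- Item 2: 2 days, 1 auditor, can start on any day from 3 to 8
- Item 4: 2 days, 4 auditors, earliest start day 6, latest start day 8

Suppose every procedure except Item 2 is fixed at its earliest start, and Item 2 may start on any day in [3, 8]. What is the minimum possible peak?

Item 2@3: d1:3  d2:3  d3:5  d4:5  d5:4  d6:4  d7:4  d8:0  d9:0 → peak 5
Item 2@4: d1:3  d2:3  d3:4  d4:5  d5:5  d6:4  d7:4  d8:0  d9:0 → peak 5
Item 2@5: d1:3  d2:3  d3:4  d4:4  d5:5  d6:5  d7:4  d8:0  d9:0 → peak 5
Item 2@6: d1:3  d2:3  d3:4  d4:4  d5:4  d6:5  d7:5  d8:0  d9:0 → peak 5
Item 2@7: d1:3  d2:3  d3:4  d4:4  d5:4  d6:4  d7:5  d8:1  d9:0 → peak 5
Item 2@8: d1:3  d2:3  d3:4  d4:4  d5:4  d6:4  d7:4  d8:1  d9:1 → peak 4
Best is Item 2@8, peak 4.

4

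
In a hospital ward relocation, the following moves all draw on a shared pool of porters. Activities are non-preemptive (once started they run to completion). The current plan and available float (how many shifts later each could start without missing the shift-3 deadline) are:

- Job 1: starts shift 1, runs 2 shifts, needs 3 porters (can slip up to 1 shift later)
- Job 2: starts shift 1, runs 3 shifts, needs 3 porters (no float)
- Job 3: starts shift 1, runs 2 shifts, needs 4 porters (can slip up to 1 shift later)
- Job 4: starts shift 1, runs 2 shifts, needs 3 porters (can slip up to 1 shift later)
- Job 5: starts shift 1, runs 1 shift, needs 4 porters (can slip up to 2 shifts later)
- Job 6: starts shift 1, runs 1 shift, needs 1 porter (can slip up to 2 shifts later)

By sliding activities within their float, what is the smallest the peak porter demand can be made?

13

Early-start (Job 1@1, Job 2@1, Job 3@1, Job 4@1, Job 5@1, Job 6@1) gives peak 18: s1:18  s2:13  s3:3.
Shift Job 5→3, Job 6→3.
Schedule Job 1@1, Job 2@1, Job 3@1, Job 4@1, Job 5@3, Job 6@3: s1:13  s2:13  s3:8 — peak 13.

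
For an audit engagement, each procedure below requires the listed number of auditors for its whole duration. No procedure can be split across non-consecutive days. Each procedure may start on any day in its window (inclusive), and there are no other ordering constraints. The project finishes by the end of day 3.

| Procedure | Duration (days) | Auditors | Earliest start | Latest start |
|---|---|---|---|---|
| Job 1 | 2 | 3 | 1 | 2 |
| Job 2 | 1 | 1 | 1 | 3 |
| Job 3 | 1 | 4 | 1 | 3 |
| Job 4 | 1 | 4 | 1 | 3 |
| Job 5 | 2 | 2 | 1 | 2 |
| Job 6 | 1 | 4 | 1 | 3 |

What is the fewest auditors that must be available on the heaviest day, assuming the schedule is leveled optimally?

Early-start (Job 1@1, Job 2@1, Job 3@1, Job 4@1, Job 5@1, Job 6@1) gives peak 18: d1:18  d2:5  d3:0.
Shift Job 4→2, Job 5→2, Job 6→3.
Schedule Job 1@1, Job 2@1, Job 3@1, Job 4@2, Job 5@2, Job 6@3: d1:8  d2:9  d3:6 — peak 9.

9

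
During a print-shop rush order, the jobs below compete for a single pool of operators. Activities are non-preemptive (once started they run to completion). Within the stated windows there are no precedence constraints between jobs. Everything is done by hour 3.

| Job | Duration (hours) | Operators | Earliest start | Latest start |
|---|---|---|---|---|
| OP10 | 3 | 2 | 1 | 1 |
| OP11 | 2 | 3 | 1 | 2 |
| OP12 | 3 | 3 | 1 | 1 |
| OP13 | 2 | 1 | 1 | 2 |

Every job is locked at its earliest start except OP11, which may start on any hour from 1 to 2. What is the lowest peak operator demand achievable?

9

OP11@1: h1:9  h2:9  h3:5 → peak 9
OP11@2: h1:6  h2:9  h3:8 → peak 9
Best is OP11@1, peak 9.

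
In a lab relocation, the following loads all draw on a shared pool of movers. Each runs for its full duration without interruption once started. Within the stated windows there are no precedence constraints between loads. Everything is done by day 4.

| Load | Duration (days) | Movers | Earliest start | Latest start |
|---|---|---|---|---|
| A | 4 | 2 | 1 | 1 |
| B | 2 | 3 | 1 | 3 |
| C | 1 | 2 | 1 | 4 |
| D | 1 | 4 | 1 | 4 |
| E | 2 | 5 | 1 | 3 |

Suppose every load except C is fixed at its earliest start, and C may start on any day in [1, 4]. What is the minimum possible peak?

14

C@1: d1:16  d2:10  d3:2  d4:2 → peak 16
C@2: d1:14  d2:12  d3:2  d4:2 → peak 14
C@3: d1:14  d2:10  d3:4  d4:2 → peak 14
C@4: d1:14  d2:10  d3:2  d4:4 → peak 14
Best is C@2, peak 14.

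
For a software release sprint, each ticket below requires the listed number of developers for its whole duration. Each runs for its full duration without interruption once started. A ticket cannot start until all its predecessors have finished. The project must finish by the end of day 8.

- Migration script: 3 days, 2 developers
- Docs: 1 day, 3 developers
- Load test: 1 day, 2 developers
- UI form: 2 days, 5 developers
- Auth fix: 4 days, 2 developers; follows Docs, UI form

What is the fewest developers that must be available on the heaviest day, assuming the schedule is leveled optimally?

5

Early-start (Migration script@1, Docs@1, Load test@1, UI form@1, Auth fix@3) gives peak 12: d1:12  d2:7  d3:4  d4:2  d5:2  d6:2  d7:0  d8:0.
Shift Migration script→3, Docs→3, Load test→4, Auth fix→5.
Schedule Migration script@3, Docs@3, Load test@4, UI form@1, Auth fix@5: d1:5  d2:5  d3:5  d4:4  d5:4  d6:2  d7:2  d8:2 — peak 5.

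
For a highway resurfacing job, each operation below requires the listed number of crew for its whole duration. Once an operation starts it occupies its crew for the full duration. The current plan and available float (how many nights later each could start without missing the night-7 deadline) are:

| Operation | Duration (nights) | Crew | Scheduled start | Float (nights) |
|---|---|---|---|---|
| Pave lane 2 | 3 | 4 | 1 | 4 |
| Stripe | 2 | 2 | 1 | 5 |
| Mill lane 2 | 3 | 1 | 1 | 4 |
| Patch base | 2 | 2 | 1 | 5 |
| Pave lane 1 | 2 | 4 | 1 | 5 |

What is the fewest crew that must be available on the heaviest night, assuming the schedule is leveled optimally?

5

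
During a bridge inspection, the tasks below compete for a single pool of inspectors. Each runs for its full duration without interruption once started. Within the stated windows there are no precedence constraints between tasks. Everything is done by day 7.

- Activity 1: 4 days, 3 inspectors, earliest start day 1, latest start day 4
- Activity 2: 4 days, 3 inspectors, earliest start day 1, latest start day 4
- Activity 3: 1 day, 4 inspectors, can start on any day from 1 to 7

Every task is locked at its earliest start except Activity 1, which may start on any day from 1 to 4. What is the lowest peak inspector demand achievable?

7

Activity 1@1: d1:10  d2:6  d3:6  d4:6  d5:0  d6:0  d7:0 → peak 10
Activity 1@2: d1:7  d2:6  d3:6  d4:6  d5:3  d6:0  d7:0 → peak 7
Activity 1@3: d1:7  d2:3  d3:6  d4:6  d5:3  d6:3  d7:0 → peak 7
Activity 1@4: d1:7  d2:3  d3:3  d4:6  d5:3  d6:3  d7:3 → peak 7
Best is Activity 1@2, peak 7.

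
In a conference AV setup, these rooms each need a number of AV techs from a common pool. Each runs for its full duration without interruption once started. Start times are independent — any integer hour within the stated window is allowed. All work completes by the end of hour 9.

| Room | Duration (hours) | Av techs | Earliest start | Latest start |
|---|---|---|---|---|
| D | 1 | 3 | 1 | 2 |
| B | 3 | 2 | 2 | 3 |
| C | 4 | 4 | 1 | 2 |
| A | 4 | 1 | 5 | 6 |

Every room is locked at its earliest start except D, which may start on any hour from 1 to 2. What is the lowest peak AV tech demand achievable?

7

D@1: h1:7  h2:6  h3:6  h4:6  h5:1  h6:1  h7:1  h8:1  h9:0 → peak 7
D@2: h1:4  h2:9  h3:6  h4:6  h5:1  h6:1  h7:1  h8:1  h9:0 → peak 9
Best is D@1, peak 7.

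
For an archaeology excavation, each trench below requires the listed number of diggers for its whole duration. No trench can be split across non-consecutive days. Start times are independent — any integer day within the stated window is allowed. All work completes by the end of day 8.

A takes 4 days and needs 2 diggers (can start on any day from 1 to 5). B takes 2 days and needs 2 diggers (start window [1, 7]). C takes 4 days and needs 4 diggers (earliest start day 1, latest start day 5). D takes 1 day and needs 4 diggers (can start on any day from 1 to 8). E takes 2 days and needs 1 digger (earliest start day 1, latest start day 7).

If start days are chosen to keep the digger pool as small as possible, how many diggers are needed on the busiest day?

6

Early-start (A@1, B@1, C@1, D@1, E@1) gives peak 13: d1:13  d2:9  d3:6  d4:6  d5:0  d6:0  d7:0  d8:0.
Shift C→3, D→7.
Schedule A@1, B@1, C@3, D@7, E@1: d1:5  d2:5  d3:6  d4:6  d5:4  d6:4  d7:4  d8:0 — peak 6.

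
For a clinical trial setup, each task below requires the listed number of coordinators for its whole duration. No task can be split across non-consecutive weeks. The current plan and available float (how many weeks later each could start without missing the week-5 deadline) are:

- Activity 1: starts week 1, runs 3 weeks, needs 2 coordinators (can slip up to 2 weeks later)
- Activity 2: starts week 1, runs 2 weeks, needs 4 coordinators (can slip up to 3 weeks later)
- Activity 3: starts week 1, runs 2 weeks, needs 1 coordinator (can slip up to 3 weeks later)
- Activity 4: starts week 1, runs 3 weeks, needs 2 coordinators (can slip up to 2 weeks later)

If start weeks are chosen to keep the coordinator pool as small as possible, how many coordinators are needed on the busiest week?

5

Early-start (Activity 1@1, Activity 2@1, Activity 3@1, Activity 4@1) gives peak 9: w1:9  w2:9  w3:4  w4:0  w5:0.
Shift Activity 2→4.
Schedule Activity 1@1, Activity 2@4, Activity 3@1, Activity 4@1: w1:5  w2:5  w3:4  w4:4  w5:4 — peak 5.
Total coordinator-weeks = 22 over 5 weeks ⇒ peak ≥ ⌈22/5⌉ = 5, so 5 is optimal.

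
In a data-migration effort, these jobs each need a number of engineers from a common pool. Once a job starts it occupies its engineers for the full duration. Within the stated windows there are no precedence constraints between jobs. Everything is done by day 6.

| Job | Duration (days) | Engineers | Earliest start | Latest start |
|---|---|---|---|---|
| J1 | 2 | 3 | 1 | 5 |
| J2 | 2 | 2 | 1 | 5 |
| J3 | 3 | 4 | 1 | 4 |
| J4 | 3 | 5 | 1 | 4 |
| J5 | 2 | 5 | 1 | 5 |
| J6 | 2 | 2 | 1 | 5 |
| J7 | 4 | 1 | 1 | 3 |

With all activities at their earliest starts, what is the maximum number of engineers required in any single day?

Early-start schedule: J1@1, J2@1, J3@1, J4@1, J5@1, J6@1, J7@1.
Load per day: day 1: 22, day 2: 22, day 3: 10, day 4: 1, day 5: 0, day 6: 0.
Peak is 22.

22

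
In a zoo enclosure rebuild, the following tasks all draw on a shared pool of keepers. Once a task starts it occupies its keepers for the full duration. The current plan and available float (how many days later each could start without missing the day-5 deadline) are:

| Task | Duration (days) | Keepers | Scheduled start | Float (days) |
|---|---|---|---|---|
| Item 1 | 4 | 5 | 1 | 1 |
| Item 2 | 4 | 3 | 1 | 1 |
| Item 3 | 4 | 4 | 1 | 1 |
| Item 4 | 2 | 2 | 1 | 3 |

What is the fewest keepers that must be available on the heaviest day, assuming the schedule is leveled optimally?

14

Schedule Item 1@1, Item 2@1, Item 3@1, Item 4@1: d1:14  d2:14  d3:12  d4:12  d5:0 — peak 14.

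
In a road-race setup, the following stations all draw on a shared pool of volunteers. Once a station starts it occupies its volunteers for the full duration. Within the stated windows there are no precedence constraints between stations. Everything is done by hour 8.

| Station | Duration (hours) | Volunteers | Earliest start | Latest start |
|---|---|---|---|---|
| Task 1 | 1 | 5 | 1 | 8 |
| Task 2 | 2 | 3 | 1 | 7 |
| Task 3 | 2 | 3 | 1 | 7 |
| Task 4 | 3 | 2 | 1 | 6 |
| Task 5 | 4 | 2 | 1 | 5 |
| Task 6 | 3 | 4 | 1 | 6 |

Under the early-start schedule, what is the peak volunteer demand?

Early-start schedule: Task 1@1, Task 2@1, Task 3@1, Task 4@1, Task 5@1, Task 6@1.
Load per hour: hour 1: 19, hour 2: 14, hour 3: 8, hour 4: 2, hour 5: 0, hour 6: 0, hour 7: 0, hour 8: 0.
Peak is 19.

19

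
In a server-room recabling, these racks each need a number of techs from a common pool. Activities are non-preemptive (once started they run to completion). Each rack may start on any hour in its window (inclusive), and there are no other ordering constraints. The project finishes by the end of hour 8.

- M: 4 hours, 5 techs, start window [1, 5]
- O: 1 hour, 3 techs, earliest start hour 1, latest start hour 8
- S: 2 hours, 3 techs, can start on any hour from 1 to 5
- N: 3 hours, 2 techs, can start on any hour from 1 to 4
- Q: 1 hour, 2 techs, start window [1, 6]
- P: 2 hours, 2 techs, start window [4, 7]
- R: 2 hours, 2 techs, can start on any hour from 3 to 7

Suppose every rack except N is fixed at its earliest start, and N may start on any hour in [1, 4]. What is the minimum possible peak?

N@1: h1:15  h2:10  h3:9  h4:9  h5:2  h6:0  h7:0  h8:0 → peak 15
N@2: h1:13  h2:10  h3:9  h4:11  h5:2  h6:0  h7:0  h8:0 → peak 13
N@3: h1:13  h2:8  h3:9  h4:11  h5:4  h6:0  h7:0  h8:0 → peak 13
N@4: h1:13  h2:8  h3:7  h4:11  h5:4  h6:2  h7:0  h8:0 → peak 13
Best is N@2, peak 13.

13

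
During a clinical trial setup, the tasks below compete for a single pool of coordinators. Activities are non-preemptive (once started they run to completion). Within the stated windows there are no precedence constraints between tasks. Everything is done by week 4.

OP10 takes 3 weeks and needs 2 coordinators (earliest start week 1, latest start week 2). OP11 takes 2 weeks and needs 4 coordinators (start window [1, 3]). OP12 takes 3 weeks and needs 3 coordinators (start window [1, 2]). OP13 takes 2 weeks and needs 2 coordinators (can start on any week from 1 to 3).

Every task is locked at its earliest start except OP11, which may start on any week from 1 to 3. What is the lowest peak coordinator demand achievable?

OP11@1: w1:11  w2:11  w3:5  w4:0 → peak 11
OP11@2: w1:7  w2:11  w3:9  w4:0 → peak 11
OP11@3: w1:7  w2:7  w3:9  w4:4 → peak 9
Best is OP11@3, peak 9.

9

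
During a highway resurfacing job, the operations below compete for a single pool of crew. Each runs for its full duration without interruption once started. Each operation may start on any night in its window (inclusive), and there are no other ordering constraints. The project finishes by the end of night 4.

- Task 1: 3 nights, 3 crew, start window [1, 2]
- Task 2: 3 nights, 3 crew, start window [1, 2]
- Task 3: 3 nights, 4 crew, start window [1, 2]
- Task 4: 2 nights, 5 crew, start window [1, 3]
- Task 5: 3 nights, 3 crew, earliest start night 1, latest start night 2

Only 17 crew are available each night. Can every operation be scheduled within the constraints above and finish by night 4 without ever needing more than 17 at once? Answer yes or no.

The minimum achievable peak is 18; 17 < 18, so no feasible schedule stays within the cap.

no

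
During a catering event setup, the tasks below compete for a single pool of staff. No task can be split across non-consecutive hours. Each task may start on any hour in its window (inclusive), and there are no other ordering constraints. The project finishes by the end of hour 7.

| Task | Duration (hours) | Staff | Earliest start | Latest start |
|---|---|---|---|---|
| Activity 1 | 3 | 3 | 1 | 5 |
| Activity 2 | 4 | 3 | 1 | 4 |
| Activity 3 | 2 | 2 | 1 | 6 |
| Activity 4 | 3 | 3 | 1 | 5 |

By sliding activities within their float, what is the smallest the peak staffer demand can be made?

6

Early-start (Activity 1@1, Activity 2@1, Activity 3@1, Activity 4@1) gives peak 11: h1:11  h2:11  h3:9  h4:3  h5:0  h6:0  h7:0.
Shift Activity 3→4, Activity 4→5.
Schedule Activity 1@1, Activity 2@1, Activity 3@4, Activity 4@5: h1:6  h2:6  h3:6  h4:5  h5:5  h6:3  h7:3 — peak 6.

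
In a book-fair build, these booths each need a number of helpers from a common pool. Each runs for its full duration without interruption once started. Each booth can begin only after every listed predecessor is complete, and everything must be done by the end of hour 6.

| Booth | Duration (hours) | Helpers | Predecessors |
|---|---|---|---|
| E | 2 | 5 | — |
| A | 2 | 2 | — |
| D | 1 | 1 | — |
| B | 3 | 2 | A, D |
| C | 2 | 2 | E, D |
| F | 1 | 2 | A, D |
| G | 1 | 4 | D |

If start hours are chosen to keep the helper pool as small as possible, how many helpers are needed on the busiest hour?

7

Early-start (E@1, A@1, D@1, B@3, C@3, F@3, G@2) gives peak 11: h1:8  h2:11  h3:6  h4:4  h5:2  h6:0.
Shift D→3, B→4, C→4, F→4, G→6.
Schedule E@1, A@1, D@3, B@4, C@4, F@4, G@6: h1:7  h2:7  h3:1  h4:6  h5:4  h6:6 — peak 7.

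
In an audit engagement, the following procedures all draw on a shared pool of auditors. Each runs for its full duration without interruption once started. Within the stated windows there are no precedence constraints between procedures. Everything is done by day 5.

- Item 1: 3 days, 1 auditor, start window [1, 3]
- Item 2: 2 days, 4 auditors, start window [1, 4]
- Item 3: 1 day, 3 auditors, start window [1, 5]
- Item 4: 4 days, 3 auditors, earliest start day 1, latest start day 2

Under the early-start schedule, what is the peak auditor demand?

Early-start schedule: Item 1@1, Item 2@1, Item 3@1, Item 4@1.
Load per day: day 1: 11, day 2: 8, day 3: 4, day 4: 3, day 5: 0.
Peak is 11.

11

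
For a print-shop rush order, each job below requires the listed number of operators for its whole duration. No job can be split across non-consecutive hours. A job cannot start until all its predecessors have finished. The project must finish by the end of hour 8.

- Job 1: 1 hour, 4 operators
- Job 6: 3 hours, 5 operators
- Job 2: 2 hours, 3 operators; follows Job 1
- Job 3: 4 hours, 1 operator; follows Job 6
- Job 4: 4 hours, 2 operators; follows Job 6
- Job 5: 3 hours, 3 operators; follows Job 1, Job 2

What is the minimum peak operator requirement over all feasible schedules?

8

Early-start (Job 1@1, Job 6@1, Job 2@2, Job 3@4, Job 4@4, Job 5@4) gives peak 9: h1:9  h2:8  h3:8  h4:6  h5:6  h6:6  h7:3  h8:0.
Shift Job 6→2, Job 3→5, Job 4→5.
Schedule Job 1@1, Job 6@2, Job 2@2, Job 3@5, Job 4@5, Job 5@4: h1:4  h2:8  h3:8  h4:8  h5:6  h6:6  h7:3  h8:3 — peak 8.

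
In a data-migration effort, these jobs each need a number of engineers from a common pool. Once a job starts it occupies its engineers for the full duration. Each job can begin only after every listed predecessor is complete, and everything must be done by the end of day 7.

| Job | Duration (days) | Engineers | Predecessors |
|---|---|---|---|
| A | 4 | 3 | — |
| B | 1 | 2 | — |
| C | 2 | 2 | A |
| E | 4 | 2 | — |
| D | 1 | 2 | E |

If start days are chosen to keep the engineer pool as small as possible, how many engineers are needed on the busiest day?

5

Early-start (A@1, B@1, C@5, E@1, D@5) gives peak 7: d1:7  d2:5  d3:5  d4:5  d5:4  d6:2  d7:0.
Shift E→2, D→6.
Schedule A@1, B@1, C@5, E@2, D@6: d1:5  d2:5  d3:5  d4:5  d5:4  d6:4  d7:0 — peak 5.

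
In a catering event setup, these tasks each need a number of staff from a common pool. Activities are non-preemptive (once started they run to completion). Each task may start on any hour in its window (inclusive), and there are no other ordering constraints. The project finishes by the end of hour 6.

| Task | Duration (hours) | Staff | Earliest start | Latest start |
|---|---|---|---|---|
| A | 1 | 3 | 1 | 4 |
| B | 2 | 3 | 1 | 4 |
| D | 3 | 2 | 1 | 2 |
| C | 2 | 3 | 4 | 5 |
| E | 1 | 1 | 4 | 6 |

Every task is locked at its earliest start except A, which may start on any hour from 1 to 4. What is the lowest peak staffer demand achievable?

5

A@1: h1:8  h2:5  h3:2  h4:4  h5:3  h6:0 → peak 8
A@2: h1:5  h2:8  h3:2  h4:4  h5:3  h6:0 → peak 8
A@3: h1:5  h2:5  h3:5  h4:4  h5:3  h6:0 → peak 5
A@4: h1:5  h2:5  h3:2  h4:7  h5:3  h6:0 → peak 7
Best is A@3, peak 5.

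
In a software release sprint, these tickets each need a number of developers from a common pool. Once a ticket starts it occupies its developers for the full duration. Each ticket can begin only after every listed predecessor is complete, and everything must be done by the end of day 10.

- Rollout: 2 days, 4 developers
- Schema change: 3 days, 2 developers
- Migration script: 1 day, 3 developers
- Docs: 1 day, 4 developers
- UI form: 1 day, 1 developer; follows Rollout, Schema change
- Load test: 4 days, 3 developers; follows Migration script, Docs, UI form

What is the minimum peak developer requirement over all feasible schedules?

5

Early-start (Rollout@1, Schema change@1, Migration script@1, Docs@1, UI form@4, Load test@5) gives peak 13: d1:13  d2:6  d3:2  d4:1  d5:3  d6:3  d7:3  d8:3  d9:0  d10:0.
Shift Schema change→3, Migration script→3, Docs→6, UI form→6, Load test→7.
Schedule Rollout@1, Schema change@3, Migration script@3, Docs@6, UI form@6, Load test@7: d1:4  d2:4  d3:5  d4:2  d5:2  d6:5  d7:3  d8:3  d9:3  d10:3 — peak 5.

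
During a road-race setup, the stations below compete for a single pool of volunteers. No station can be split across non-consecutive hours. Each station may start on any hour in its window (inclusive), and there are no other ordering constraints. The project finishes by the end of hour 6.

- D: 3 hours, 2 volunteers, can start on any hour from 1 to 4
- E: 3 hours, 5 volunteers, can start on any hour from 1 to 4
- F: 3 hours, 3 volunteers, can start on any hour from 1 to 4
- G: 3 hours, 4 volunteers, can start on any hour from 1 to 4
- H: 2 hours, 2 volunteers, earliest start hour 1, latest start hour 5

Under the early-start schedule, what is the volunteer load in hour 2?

16

At early start, hour 2 has: D, E, F, G, H.
Demand: 2 + 5 + 3 + 4 + 2 = 16.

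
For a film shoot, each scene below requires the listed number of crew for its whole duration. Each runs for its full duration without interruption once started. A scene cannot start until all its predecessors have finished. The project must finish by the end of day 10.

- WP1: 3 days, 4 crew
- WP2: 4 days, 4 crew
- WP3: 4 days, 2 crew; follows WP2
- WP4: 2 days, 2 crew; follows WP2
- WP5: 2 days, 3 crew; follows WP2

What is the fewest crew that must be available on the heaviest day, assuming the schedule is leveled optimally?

6

Early-start (WP1@1, WP2@1, WP3@5, WP4@5, WP5@5) gives peak 8: d1:8  d2:8  d3:8  d4:4  d5:7  d6:7  d7:2  d8:2  d9:0  d10:0.
Shift WP1→5, WP4→8, WP5→9.
Schedule WP1@5, WP2@1, WP3@5, WP4@8, WP5@9: d1:4  d2:4  d3:4  d4:4  d5:6  d6:6  d7:6  d8:4  d9:5  d10:3 — peak 6.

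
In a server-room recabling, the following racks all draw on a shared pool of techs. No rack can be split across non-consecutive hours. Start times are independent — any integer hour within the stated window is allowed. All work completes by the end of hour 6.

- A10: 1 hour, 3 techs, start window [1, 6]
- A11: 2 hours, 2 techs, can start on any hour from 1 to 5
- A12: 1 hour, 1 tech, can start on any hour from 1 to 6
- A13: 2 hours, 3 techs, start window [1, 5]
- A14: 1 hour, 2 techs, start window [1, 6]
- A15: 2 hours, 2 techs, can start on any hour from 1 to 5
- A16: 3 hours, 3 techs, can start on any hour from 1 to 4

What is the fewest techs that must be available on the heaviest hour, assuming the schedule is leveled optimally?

Early-start (A10@1, A11@1, A12@1, A13@1, A14@1, A15@1, A16@1) gives peak 16: h1:16  h2:10  h3:3  h4:0  h5:0  h6:0.
Shift A12→3, A13→2, A14→4, A15→5, A16→4.
Schedule A10@1, A11@1, A12@3, A13@2, A14@4, A15@5, A16@4: h1:5  h2:5  h3:4  h4:5  h5:5  h6:5 — peak 5.
Total tech-hours = 29 over 6 hours ⇒ peak ≥ ⌈29/6⌉ = 5, so 5 is optimal.

5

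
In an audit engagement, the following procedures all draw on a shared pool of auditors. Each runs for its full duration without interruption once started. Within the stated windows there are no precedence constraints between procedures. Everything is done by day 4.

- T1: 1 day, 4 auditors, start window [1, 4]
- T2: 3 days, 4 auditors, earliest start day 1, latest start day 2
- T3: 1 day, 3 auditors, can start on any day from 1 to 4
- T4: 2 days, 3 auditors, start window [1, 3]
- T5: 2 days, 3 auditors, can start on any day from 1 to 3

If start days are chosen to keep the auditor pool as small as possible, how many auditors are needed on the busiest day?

10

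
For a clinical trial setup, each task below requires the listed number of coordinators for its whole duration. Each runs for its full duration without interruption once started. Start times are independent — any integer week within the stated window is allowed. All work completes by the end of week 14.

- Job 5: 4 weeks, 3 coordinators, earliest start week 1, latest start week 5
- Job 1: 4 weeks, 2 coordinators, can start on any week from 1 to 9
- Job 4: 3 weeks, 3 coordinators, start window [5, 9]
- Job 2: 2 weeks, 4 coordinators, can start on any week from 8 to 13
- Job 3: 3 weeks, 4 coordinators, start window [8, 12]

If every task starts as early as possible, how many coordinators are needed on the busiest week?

8

Early-start schedule: Job 5@1, Job 1@1, Job 4@5, Job 2@8, Job 3@8.
Load per week: week 1: 5, week 2: 5, week 3: 5, week 4: 5, week 5: 3, week 6: 3, week 7: 3, week 8: 8, week 9: 8, week 10: 4, week 11: 0, week 12: 0, week 13: 0, week 14: 0.
Peak is 8.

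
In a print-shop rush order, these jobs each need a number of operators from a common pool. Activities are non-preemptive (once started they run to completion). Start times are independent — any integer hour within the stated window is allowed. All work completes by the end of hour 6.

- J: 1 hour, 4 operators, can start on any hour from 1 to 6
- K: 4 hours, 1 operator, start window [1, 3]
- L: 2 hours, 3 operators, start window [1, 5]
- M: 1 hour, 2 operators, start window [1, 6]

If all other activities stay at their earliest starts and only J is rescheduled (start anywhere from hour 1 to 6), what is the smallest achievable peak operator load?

J@1: h1:10  h2:4  h3:1  h4:1  h5:0  h6:0 → peak 10
J@2: h1:6  h2:8  h3:1  h4:1  h5:0  h6:0 → peak 8
J@3: h1:6  h2:4  h3:5  h4:1  h5:0  h6:0 → peak 6
J@4: h1:6  h2:4  h3:1  h4:5  h5:0  h6:0 → peak 6
J@5: h1:6  h2:4  h3:1  h4:1  h5:4  h6:0 → peak 6
J@6: h1:6  h2:4  h3:1  h4:1  h5:0  h6:4 → peak 6
Best is J@3, peak 6.

6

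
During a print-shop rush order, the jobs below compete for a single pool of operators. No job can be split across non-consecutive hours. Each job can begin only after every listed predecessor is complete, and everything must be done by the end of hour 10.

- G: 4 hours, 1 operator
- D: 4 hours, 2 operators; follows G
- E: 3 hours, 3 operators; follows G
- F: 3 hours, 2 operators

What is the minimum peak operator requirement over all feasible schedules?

Schedule G@1, D@5, E@5, F@1: h1:3  h2:3  h3:3  h4:1  h5:5  h6:5  h7:5  h8:2  h9:0  h10:0 — peak 5.

5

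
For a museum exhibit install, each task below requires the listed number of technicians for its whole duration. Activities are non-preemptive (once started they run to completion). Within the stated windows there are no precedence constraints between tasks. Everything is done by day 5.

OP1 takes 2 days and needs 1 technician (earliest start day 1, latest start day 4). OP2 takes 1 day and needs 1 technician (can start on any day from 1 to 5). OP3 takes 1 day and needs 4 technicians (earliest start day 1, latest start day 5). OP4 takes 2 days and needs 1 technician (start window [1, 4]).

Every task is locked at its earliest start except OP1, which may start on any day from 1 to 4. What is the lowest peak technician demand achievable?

OP1@1: d1:7  d2:2  d3:0  d4:0  d5:0 → peak 7
OP1@2: d1:6  d2:2  d3:1  d4:0  d5:0 → peak 6
OP1@3: d1:6  d2:1  d3:1  d4:1  d5:0 → peak 6
OP1@4: d1:6  d2:1  d3:0  d4:1  d5:1 → peak 6
Best is OP1@2, peak 6.

6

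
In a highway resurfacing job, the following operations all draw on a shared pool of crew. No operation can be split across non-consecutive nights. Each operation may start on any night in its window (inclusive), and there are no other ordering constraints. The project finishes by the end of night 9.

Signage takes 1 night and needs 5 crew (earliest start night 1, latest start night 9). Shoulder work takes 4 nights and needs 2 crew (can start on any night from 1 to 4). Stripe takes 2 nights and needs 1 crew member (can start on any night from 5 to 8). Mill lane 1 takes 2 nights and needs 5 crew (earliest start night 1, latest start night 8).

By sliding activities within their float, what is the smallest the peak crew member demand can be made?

Early-start (Signage@1, Shoulder work@1, Stripe@5, Mill lane 1@1) gives peak 12: n1:12  n2:7  n3:2  n4:2  n5:1  n6:1  n7:0  n8:0  n9:0.
Shift Shoulder work→2, Mill lane 1→7.
Schedule Signage@1, Shoulder work@2, Stripe@5, Mill lane 1@7: n1:5  n2:2  n3:2  n4:2  n5:3  n6:1  n7:5  n8:5  n9:0 — peak 5.

5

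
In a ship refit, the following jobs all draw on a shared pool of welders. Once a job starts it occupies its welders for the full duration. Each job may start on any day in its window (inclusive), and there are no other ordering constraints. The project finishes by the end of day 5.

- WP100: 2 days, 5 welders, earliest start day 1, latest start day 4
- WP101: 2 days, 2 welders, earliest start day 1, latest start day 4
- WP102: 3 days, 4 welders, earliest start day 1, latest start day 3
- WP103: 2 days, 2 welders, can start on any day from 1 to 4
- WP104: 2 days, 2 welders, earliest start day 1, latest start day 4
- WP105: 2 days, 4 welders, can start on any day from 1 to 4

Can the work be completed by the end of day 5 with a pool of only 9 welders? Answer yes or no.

The minimum achievable peak is 10; 9 < 10, so no feasible schedule stays within the cap.

no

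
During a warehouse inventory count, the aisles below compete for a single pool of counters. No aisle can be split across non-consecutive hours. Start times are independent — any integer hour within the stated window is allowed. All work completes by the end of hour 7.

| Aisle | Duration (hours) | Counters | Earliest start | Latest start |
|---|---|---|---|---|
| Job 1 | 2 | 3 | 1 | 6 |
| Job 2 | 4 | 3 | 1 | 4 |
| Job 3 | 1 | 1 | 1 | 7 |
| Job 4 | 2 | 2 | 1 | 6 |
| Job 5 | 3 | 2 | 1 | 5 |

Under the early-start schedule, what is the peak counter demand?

11

Early-start schedule: Job 1@1, Job 2@1, Job 3@1, Job 4@1, Job 5@1.
Load per hour: hour 1: 11, hour 2: 10, hour 3: 5, hour 4: 3, hour 5: 0, hour 6: 0, hour 7: 0.
Peak is 11.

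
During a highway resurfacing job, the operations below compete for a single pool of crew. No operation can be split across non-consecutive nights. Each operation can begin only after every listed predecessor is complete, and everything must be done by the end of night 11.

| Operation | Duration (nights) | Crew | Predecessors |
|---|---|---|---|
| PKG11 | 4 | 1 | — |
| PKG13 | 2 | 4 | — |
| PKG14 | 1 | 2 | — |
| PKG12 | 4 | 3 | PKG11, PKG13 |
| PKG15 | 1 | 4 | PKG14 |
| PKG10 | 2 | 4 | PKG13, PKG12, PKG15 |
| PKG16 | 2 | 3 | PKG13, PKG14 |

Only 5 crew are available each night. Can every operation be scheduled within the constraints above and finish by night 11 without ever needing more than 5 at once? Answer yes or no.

The minimum achievable peak is 6; 5 < 6, so no feasible schedule stays within the cap.

no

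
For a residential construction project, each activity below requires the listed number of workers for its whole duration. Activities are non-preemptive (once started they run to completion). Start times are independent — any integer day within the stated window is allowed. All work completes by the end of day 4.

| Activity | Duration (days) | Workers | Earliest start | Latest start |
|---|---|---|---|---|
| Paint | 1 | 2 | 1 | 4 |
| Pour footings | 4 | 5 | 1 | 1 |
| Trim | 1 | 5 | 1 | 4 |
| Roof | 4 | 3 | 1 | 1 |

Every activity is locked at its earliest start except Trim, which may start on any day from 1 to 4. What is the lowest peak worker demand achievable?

13

Trim@1: d1:15  d2:8  d3:8  d4:8 → peak 15
Trim@2: d1:10  d2:13  d3:8  d4:8 → peak 13
Trim@3: d1:10  d2:8  d3:13  d4:8 → peak 13
Trim@4: d1:10  d2:8  d3:8  d4:13 → peak 13
Best is Trim@2, peak 13.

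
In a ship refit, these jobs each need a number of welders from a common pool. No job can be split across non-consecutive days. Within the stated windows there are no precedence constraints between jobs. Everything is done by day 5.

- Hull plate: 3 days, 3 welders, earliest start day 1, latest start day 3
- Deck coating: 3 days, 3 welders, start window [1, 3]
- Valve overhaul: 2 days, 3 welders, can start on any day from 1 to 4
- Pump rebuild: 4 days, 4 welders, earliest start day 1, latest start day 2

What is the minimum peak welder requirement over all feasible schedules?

10

Early-start (Hull plate@1, Deck coating@1, Valve overhaul@1, Pump rebuild@1) gives peak 13: d1:13  d2:13  d3:10  d4:4  d5:0.
Shift Valve overhaul→4.
Schedule Hull plate@1, Deck coating@1, Valve overhaul@4, Pump rebuild@1: d1:10  d2:10  d3:10  d4:7  d5:3 — peak 10.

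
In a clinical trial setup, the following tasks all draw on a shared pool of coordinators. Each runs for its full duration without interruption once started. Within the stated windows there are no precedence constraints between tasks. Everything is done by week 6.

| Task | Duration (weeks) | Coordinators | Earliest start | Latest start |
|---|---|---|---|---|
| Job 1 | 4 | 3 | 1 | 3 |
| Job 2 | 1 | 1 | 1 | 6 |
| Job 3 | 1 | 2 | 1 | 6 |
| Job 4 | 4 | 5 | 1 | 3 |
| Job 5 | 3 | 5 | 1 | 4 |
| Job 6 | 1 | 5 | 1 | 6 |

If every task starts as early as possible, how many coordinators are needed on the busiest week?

21

Early-start schedule: Job 1@1, Job 2@1, Job 3@1, Job 4@1, Job 5@1, Job 6@1.
Load per week: week 1: 21, week 2: 13, week 3: 13, week 4: 8, week 5: 0, week 6: 0.
Peak is 21.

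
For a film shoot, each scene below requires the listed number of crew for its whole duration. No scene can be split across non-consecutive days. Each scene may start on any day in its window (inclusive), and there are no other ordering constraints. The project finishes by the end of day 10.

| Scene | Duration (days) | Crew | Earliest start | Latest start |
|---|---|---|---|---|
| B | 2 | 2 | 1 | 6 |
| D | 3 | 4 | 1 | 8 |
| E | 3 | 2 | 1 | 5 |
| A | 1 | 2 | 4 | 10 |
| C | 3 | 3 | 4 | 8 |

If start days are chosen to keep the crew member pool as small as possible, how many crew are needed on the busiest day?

4

Early-start (B@1, D@1, E@1, A@4, C@4) gives peak 8: d1:8  d2:8  d3:6  d4:5  d5:3  d6:3  d7:0  d8:0  d9:0  d10:0.
Shift D→4, A→7, C→8.
Schedule B@1, D@4, E@1, A@7, C@8: d1:4  d2:4  d3:2  d4:4  d5:4  d6:4  d7:2  d8:3  d9:3  d10:3 — peak 4.
Total crew member-days = 33 over 10 days ⇒ peak ≥ ⌈33/10⌉ = 4, so 4 is optimal.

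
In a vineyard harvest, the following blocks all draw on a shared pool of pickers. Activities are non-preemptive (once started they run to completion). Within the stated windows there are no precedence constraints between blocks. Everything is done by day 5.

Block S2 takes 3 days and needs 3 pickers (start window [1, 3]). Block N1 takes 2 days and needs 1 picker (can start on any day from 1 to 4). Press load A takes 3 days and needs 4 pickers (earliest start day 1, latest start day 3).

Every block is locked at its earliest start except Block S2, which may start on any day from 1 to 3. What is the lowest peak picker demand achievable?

7

Block S2@1: d1:8  d2:8  d3:7  d4:0  d5:0 → peak 8
Block S2@2: d1:5  d2:8  d3:7  d4:3  d5:0 → peak 8
Block S2@3: d1:5  d2:5  d3:7  d4:3  d5:3 → peak 7
Best is Block S2@3, peak 7.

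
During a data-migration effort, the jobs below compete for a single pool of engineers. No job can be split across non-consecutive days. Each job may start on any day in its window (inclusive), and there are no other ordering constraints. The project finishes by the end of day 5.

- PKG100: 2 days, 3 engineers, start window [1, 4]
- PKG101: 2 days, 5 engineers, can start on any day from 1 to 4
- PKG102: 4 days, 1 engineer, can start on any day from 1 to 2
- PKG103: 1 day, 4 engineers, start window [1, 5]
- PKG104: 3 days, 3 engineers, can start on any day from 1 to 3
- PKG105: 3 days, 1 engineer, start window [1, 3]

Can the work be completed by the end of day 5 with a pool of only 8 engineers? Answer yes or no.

yes

Schedule PKG100@2, PKG101@4, PKG102@1, PKG103@1, PKG104@1, PKG105@2: d1:8  d2:8  d3:8  d4:7  d5:5 — peak 8 ≤ 8.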